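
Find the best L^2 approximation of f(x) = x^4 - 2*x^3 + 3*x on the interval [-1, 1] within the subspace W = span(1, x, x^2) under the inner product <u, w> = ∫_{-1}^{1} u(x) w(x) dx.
g(x) = 6*x^2/7 + 9*x/5 - 3/35

The best approximation g ∈ W is the orthogonal projection of f onto W. Writing g = a_0 + a_1 x + a_2 x^2, the coefficients solve the normal equations G · a = b where
  G_{ij} = <φ_i, φ_j> and b_i = <f, φ_i>, with φ_0 = 1, φ_1 = x, φ_2 = x^2.
G =
  [2, 0, 2/3]
  [0, 2/3, 0]
  [2/3, 0, 2/5],
b = (2/5, 6/5, 2/7).
Solving gives a_0 = -3/35, a_1 = 9/5, a_2 = 6/7, so
  g(x) = 6*x^2/7 + 9*x/5 - 3/35.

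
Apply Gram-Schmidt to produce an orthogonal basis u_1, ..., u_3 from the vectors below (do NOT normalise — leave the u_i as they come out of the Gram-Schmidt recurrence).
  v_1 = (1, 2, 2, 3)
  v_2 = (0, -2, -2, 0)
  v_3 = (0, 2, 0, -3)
Orthogonal basis:
  u_1 = (1, 2, 2, 3)
  u_2 = (4/9, -10/9, -10/9, 4/3)
  u_3 = (9/10, 1, -1, -3/10)

Apply the Gram-Schmidt recurrence
  u_1 = v_1
  u_i = v_i − Σ_{j<i} ((v_i · u_j) / (u_j · u_j)) · u_j.

Step by step this gives:
  u_1 = (1, 2, 2, 3)
  u_2 = (4/9, -10/9, -10/9, 4/3)
  u_3 = (9/10, 1, -1, -3/10)

Orthogonality check:
  u_2 · u_1 = 0 (should be 0)
  u_3 · u_1 = 0 (should be 0)
  u_3 · u_2 = 0 (should be 0)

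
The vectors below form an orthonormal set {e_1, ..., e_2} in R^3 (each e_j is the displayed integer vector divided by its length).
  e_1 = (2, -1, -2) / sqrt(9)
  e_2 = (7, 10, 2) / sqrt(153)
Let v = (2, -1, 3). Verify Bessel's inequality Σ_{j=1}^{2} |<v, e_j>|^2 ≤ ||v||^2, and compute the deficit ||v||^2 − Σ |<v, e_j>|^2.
Σ |<v, e_j>|^2 = 13/17; ||v||^2 = 14; deficit = 225/17

Write each e_j = u_j / sqrt(<u_j, u_j>) where u_j is the displayed integer vector. Then <v, e_j> = <v, u_j> / sqrt(<u_j, u_j>), so |<v, e_j>|^2 = <v, u_j>^2 / <u_j, u_j>.
Coefficients: <v, e_1> = -1/sqrt(9), <v, e_2> = 10/sqrt(153).
Square and sum: Σ |<v, e_j>|^2 = 13/17.
Compute ||v||^2 = v·v = 14.
Deficit = 14 − 13/17 = 225/17 ≥ 0, confirming Bessel's inequality. (The deficit equals ||v − Σ <v,e_j> e_j||^2, the squared distance from v to span{e_j}.)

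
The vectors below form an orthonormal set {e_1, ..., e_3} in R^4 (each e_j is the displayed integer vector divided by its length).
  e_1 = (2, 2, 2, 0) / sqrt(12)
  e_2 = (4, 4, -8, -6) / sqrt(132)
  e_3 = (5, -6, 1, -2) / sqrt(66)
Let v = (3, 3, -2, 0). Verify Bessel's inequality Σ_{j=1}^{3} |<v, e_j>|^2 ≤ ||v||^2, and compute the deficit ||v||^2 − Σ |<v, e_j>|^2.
Σ |<v, e_j>|^2 = 107/6; ||v||^2 = 22; deficit = 25/6

Write each e_j = u_j / sqrt(<u_j, u_j>) where u_j is the displayed integer vector. Then <v, e_j> = <v, u_j> / sqrt(<u_j, u_j>), so |<v, e_j>|^2 = <v, u_j>^2 / <u_j, u_j>.
Coefficients: <v, e_1> = 8/sqrt(12), <v, e_2> = 40/sqrt(132), <v, e_3> = -5/sqrt(66).
Square and sum: Σ |<v, e_j>|^2 = 107/6.
Compute ||v||^2 = v·v = 22.
Deficit = 22 − 107/6 = 25/6 ≥ 0, confirming Bessel's inequality. (The deficit equals ||v − Σ <v,e_j> e_j||^2, the squared distance from v to span{e_j}.)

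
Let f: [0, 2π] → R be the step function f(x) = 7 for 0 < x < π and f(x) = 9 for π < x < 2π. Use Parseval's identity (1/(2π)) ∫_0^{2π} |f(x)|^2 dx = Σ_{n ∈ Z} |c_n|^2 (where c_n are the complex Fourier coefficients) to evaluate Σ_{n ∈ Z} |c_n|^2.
Σ |c_n|^2 = 65

Parseval equates the L^2 energy of f (normalised by 1/(2π)) with the ℓ^2 sum of its Fourier coefficients: (1/(2π)) ∫_0^{2π} |f|^2 = Σ |c_n|^2.
Compute the left side: (1/(2π)) [∫_0^π 7^2 dx + ∫_π^{2π} 9^2 dx] = (1/(2π)) · (49π + 81π) = (49 + 81)/2 = 65.
So Σ_{n ∈ Z} |c_n|^2 = 65.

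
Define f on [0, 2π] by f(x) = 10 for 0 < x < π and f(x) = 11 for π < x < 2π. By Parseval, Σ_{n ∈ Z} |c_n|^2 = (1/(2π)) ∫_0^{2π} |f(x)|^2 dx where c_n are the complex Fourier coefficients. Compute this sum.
Σ |c_n|^2 = 221/2

Parseval equates the L^2 energy of f (normalised by 1/(2π)) with the ℓ^2 sum of its Fourier coefficients: (1/(2π)) ∫_0^{2π} |f|^2 = Σ |c_n|^2.
Compute the left side: (1/(2π)) [∫_0^π 10^2 dx + ∫_π^{2π} 11^2 dx] = (1/(2π)) · (100π + 121π) = (100 + 121)/2 = 221/2.
So Σ_{n ∈ Z} |c_n|^2 = 221/2.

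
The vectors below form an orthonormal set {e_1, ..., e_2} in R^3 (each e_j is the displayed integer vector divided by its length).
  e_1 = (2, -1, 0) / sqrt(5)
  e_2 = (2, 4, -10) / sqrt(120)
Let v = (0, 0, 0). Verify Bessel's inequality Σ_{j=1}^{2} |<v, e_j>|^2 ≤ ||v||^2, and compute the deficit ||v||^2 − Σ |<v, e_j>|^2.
Σ |<v, e_j>|^2 = 0; ||v||^2 = 0; deficit = 0

Write each e_j = u_j / sqrt(<u_j, u_j>) where u_j is the displayed integer vector. Then <v, e_j> = <v, u_j> / sqrt(<u_j, u_j>), so |<v, e_j>|^2 = <v, u_j>^2 / <u_j, u_j>.
Coefficients: <v, e_1> = 0/sqrt(5), <v, e_2> = 0/sqrt(120).
Square and sum: Σ |<v, e_j>|^2 = 0.
Compute ||v||^2 = v·v = 0.
Deficit = 0 − 0 = 0 ≥ 0, confirming Bessel's inequality. (The deficit equals ||v − Σ <v,e_j> e_j||^2, the squared distance from v to span{e_j}.)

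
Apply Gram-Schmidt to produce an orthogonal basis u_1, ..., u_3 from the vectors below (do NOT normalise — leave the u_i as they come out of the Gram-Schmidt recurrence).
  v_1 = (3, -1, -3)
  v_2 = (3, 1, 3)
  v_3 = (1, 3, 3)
Orthogonal basis:
  u_1 = (3, -1, -3)
  u_2 = (60/19, 18/19, 54/19)
  u_3 = (0, 9/5, -3/5)

Apply the Gram-Schmidt recurrence
  u_1 = v_1
  u_i = v_i − Σ_{j<i} ((v_i · u_j) / (u_j · u_j)) · u_j.

Step by step this gives:
  u_1 = (3, -1, -3)
  u_2 = (60/19, 18/19, 54/19)
  u_3 = (0, 9/5, -3/5)

Orthogonality check:
  u_2 · u_1 = 0 (should be 0)
  u_3 · u_1 = 0 (should be 0)
  u_3 · u_2 = 0 (should be 0)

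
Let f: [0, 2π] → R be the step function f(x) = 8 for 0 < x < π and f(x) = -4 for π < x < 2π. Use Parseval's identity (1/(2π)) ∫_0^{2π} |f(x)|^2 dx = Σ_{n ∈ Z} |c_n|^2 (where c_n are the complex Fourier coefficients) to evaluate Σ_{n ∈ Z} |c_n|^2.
Σ |c_n|^2 = 40

Parseval equates the L^2 energy of f (normalised by 1/(2π)) with the ℓ^2 sum of its Fourier coefficients: (1/(2π)) ∫_0^{2π} |f|^2 = Σ |c_n|^2.
Compute the left side: (1/(2π)) [∫_0^π 8^2 dx + ∫_π^{2π} (-4)^2 dx] = (1/(2π)) · (64π + 16π) = (64 + 16)/2 = 40.
So Σ_{n ∈ Z} |c_n|^2 = 40.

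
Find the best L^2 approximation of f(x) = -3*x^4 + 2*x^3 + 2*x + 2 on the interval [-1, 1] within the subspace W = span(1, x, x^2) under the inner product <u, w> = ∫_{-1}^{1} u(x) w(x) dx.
g(x) = -18*x^2/7 + 16*x/5 + 79/35

The best approximation g ∈ W is the orthogonal projection of f onto W. Writing g = a_0 + a_1 x + a_2 x^2, the coefficients solve the normal equations G · a = b where
  G_{ij} = <φ_i, φ_j> and b_i = <f, φ_i>, with φ_0 = 1, φ_1 = x, φ_2 = x^2.
G =
  [2, 0, 2/3]
  [0, 2/3, 0]
  [2/3, 0, 2/5],
b = (14/5, 32/15, 10/21).
Solving gives a_0 = 79/35, a_1 = 16/5, a_2 = -18/7, so
  g(x) = -18*x^2/7 + 16*x/5 + 79/35.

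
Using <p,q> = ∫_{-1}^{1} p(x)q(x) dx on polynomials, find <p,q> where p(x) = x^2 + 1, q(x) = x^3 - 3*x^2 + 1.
<p,q> = -8/15

Expand the product: p(x)·q(x) = x^5 - 3*x^4 + x^3 - 2*x^2 + 1.
∫_{-1}^{1} of each monomial x^k gives [2/(k+1) if k even, 0 if k odd]. Integrating term-by-term (or equivalently evaluating the antiderivative F(x) = x^6/6 - 3*x^5/5 + x^4/4 - 2*x^3/3 + x at the endpoints):
  F(1) − F(−1) = 3/20 − (41/60) = -8/15.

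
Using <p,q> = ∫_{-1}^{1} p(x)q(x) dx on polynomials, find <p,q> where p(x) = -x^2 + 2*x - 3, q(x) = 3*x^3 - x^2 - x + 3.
<p,q> = -248/15

Expand the product: p(x)·q(x) = -3*x^5 + 7*x^4 - 10*x^3 - 2*x^2 + 9*x - 9.
∫_{-1}^{1} of each monomial x^k gives [2/(k+1) if k even, 0 if k odd]. Integrating term-by-term (or equivalently evaluating the antiderivative F(x) = -x^6/2 + 7*x^5/5 - 5*x^4/2 - 2*x^3/3 + 9*x^2/2 - 9*x at the endpoints):
  F(1) − F(−1) = -203/30 − (293/30) = -248/15.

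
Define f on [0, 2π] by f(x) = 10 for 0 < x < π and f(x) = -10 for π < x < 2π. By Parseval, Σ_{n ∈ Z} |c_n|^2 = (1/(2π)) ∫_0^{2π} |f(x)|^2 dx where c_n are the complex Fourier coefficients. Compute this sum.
Σ |c_n|^2 = 100

Parseval equates the L^2 energy of f (normalised by 1/(2π)) with the ℓ^2 sum of its Fourier coefficients: (1/(2π)) ∫_0^{2π} |f|^2 = Σ |c_n|^2.
Compute the left side: (1/(2π)) [∫_0^π 10^2 dx + ∫_π^{2π} (-10)^2 dx] = (1/(2π)) · (100π + 100π) = (100 + 100)/2 = 100.
So Σ_{n ∈ Z} |c_n|^2 = 100.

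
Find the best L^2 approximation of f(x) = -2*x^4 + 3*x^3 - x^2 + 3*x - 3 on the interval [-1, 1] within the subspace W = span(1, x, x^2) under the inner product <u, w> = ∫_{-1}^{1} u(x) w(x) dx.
g(x) = -19*x^2/7 + 24*x/5 - 99/35

The best approximation g ∈ W is the orthogonal projection of f onto W. Writing g = a_0 + a_1 x + a_2 x^2, the coefficients solve the normal equations G · a = b where
  G_{ij} = <φ_i, φ_j> and b_i = <f, φ_i>, with φ_0 = 1, φ_1 = x, φ_2 = x^2.
G =
  [2, 0, 2/3]
  [0, 2/3, 0]
  [2/3, 0, 2/5],
b = (-112/15, 16/5, -104/35).
Solving gives a_0 = -99/35, a_1 = 24/5, a_2 = -19/7, so
  g(x) = -19*x^2/7 + 24*x/5 - 99/35.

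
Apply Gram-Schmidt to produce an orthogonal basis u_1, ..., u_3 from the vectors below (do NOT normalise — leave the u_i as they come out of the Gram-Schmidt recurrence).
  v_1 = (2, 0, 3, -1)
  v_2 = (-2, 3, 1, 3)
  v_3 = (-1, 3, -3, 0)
Orthogonal basis:
  u_1 = (2, 0, 3, -1)
  u_2 = (-10/7, 3, 13/7, 19/7)
  u_3 = (8/9, 7/3, -19/18, -25/18)

Apply the Gram-Schmidt recurrence
  u_1 = v_1
  u_i = v_i − Σ_{j<i} ((v_i · u_j) / (u_j · u_j)) · u_j.

Step by step this gives:
  u_1 = (2, 0, 3, -1)
  u_2 = (-10/7, 3, 13/7, 19/7)
  u_3 = (8/9, 7/3, -19/18, -25/18)

Orthogonality check:
  u_2 · u_1 = 0 (should be 0)
  u_3 · u_1 = 0 (should be 0)
  u_3 · u_2 = 0 (should be 0)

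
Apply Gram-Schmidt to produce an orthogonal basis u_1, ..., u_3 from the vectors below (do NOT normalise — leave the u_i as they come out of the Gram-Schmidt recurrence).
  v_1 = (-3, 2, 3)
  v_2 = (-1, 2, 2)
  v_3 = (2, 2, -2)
Orthogonal basis:
  u_1 = (-3, 2, 3)
  u_2 = (17/22, 9/11, 5/22)
  u_3 = (-20/29, 30/29, -40/29)

Apply the Gram-Schmidt recurrence
  u_1 = v_1
  u_i = v_i − Σ_{j<i} ((v_i · u_j) / (u_j · u_j)) · u_j.

Step by step this gives:
  u_1 = (-3, 2, 3)
  u_2 = (17/22, 9/11, 5/22)
  u_3 = (-20/29, 30/29, -40/29)

Orthogonality check:
  u_2 · u_1 = 0 (should be 0)
  u_3 · u_1 = 0 (should be 0)
  u_3 · u_2 = 0 (should be 0)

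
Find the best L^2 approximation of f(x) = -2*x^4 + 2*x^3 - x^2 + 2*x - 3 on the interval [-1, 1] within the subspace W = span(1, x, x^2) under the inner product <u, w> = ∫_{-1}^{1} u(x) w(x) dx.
g(x) = -19*x^2/7 + 16*x/5 - 99/35

The best approximation g ∈ W is the orthogonal projection of f onto W. Writing g = a_0 + a_1 x + a_2 x^2, the coefficients solve the normal equations G · a = b where
  G_{ij} = <φ_i, φ_j> and b_i = <f, φ_i>, with φ_0 = 1, φ_1 = x, φ_2 = x^2.
G =
  [2, 0, 2/3]
  [0, 2/3, 0]
  [2/3, 0, 2/5],
b = (-112/15, 32/15, -104/35).
Solving gives a_0 = -99/35, a_1 = 16/5, a_2 = -19/7, so
  g(x) = -19*x^2/7 + 16*x/5 - 99/35.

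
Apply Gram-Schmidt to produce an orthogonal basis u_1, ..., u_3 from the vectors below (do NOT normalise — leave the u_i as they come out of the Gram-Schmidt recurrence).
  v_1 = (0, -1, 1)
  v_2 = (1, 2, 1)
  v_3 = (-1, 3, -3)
Orthogonal basis:
  u_1 = (0, -1, 1)
  u_2 = (1, 3/2, 3/2)
  u_3 = (-9/11, 3/11, 3/11)

Apply the Gram-Schmidt recurrence
  u_1 = v_1
  u_i = v_i − Σ_{j<i} ((v_i · u_j) / (u_j · u_j)) · u_j.

Step by step this gives:
  u_1 = (0, -1, 1)
  u_2 = (1, 3/2, 3/2)
  u_3 = (-9/11, 3/11, 3/11)

Orthogonality check:
  u_2 · u_1 = 0 (should be 0)
  u_3 · u_1 = 0 (should be 0)
  u_3 · u_2 = 0 (should be 0)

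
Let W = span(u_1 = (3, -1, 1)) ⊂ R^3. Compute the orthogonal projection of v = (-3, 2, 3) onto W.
proj_W(v) = (-24/11, 8/11, -8/11)

Set up U = [u_1 | ... | u_1] ∈ R^(3×1). The projector onto W = col(U) is P = U (U^T U)^(-1) U^T.
Compute U^T U =
  [11],
and U^T v = (-8).
Solve U^T U · c = U^T v for the coefficients: c = (-8/11). The projection is proj_W(v) = U c.
Check: (v - proj_W(v)) · u_1 = 0  (should be 0).
Result: proj_W(v) = (-24/11, 8/11, -8/11).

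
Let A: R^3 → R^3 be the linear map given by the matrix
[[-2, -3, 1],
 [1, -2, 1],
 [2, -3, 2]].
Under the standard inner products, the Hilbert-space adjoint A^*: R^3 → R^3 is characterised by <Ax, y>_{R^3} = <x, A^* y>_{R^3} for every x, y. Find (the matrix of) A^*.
A^* = A^T =
[[-2, 1, 2],
 [-3, -2, -3],
 [1, 1, 2]]

For real matrices with standard dot products, the defining identity <Ax, y> = <x, A^* y> gives (Ax)^T y = x^T (A^*) y, i.e. x^T A^T y = x^T (A^*) y. Since this holds for all x, y, we must have A^* = A^T. Therefore
A^* =
[[-2, 1, 2],
 [-3, -2, -3],
 [1, 1, 2]].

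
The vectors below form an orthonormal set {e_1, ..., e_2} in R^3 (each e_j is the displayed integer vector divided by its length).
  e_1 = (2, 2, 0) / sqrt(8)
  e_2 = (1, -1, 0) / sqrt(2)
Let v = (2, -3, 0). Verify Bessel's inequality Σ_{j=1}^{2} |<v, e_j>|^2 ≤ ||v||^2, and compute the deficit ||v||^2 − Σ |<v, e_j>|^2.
Σ |<v, e_j>|^2 = 13; ||v||^2 = 13; deficit = 0

Write each e_j = u_j / sqrt(<u_j, u_j>) where u_j is the displayed integer vector. Then <v, e_j> = <v, u_j> / sqrt(<u_j, u_j>), so |<v, e_j>|^2 = <v, u_j>^2 / <u_j, u_j>.
Coefficients: <v, e_1> = -2/sqrt(8), <v, e_2> = 5/sqrt(2).
Square and sum: Σ |<v, e_j>|^2 = 13.
Compute ||v||^2 = v·v = 13.
Deficit = 13 − 13 = 0 ≥ 0, confirming Bessel's inequality. (The deficit equals ||v − Σ <v,e_j> e_j||^2, the squared distance from v to span{e_j}.)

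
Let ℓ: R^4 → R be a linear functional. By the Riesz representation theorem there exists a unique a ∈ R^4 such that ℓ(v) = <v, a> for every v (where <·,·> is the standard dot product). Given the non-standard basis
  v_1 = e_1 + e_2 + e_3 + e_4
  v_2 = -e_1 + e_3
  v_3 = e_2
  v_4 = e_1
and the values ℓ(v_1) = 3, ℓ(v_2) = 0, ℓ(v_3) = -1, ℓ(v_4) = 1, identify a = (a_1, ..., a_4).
a = (1, -1, 1, 2)

Write a = (a_1, ..., a_4) in the standard basis. For each basis vector v_i, ℓ(v_i) = <v_i, a> is a linear equation in the a_j's. Collect the n equations into a matrix system V a = ℓ, where row i of V is v_i (expressed in the standard basis). Since V is invertible (lower-triangular with 1s on the diagonal, up to permutation), solve by back-substitution:
  V =
[[1, 1, 1, 1],
 [-1, 0, 1, 0],
 [0, 1, 0, 0],
 [1, 0, 0, 0]]
  V a = (3, 0, -1, 1)
Solving gives a = (1, -1, 1, 2).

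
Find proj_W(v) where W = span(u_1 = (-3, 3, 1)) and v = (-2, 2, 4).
proj_W(v) = (-48/19, 48/19, 16/19)

Set up U = [u_1 | ... | u_1] ∈ R^(3×1). The projector onto W = col(U) is P = U (U^T U)^(-1) U^T.
Compute U^T U =
  [19],
and U^T v = (16).
Solve U^T U · c = U^T v for the coefficients: c = (16/19). The projection is proj_W(v) = U c.
Check: (v - proj_W(v)) · u_1 = 0  (should be 0).
Result: proj_W(v) = (-48/19, 48/19, 16/19).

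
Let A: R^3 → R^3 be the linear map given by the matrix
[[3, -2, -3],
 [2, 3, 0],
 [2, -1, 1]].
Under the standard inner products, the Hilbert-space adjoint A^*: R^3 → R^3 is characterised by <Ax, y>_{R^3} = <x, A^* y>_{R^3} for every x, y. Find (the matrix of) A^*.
A^* = A^T =
[[3, 2, 2],
 [-2, 3, -1],
 [-3, 0, 1]]

For real matrices with standard dot products, the defining identity <Ax, y> = <x, A^* y> gives (Ax)^T y = x^T (A^*) y, i.e. x^T A^T y = x^T (A^*) y. Since this holds for all x, y, we must have A^* = A^T. Therefore
A^* =
[[3, 2, 2],
 [-2, 3, -1],
 [-3, 0, 1]].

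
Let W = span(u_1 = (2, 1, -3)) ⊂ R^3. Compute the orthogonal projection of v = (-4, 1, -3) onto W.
proj_W(v) = (2/7, 1/7, -3/7)

Set up U = [u_1 | ... | u_1] ∈ R^(3×1). The projector onto W = col(U) is P = U (U^T U)^(-1) U^T.
Compute U^T U =
  [14],
and U^T v = (2).
Solve U^T U · c = U^T v for the coefficients: c = (1/7). The projection is proj_W(v) = U c.
Check: (v - proj_W(v)) · u_1 = 0  (should be 0).
Result: proj_W(v) = (2/7, 1/7, -3/7).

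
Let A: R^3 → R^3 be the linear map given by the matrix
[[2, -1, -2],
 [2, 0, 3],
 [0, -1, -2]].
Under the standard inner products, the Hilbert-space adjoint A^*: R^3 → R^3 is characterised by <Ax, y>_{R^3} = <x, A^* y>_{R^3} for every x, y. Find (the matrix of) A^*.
A^* = A^T =
[[2, 2, 0],
 [-1, 0, -1],
 [-2, 3, -2]]

For real matrices with standard dot products, the defining identity <Ax, y> = <x, A^* y> gives (Ax)^T y = x^T (A^*) y, i.e. x^T A^T y = x^T (A^*) y. Since this holds for all x, y, we must have A^* = A^T. Therefore
A^* =
[[2, 2, 0],
 [-1, 0, -1],
 [-2, 3, -2]].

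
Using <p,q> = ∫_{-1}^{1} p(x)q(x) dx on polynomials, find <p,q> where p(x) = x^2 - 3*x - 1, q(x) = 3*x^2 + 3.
<p,q> = -24/5

Expand the product: p(x)·q(x) = 3*x^4 - 9*x^3 - 9*x - 3.
∫_{-1}^{1} of each monomial x^k gives [2/(k+1) if k even, 0 if k odd]. Integrating term-by-term (or equivalently evaluating the antiderivative F(x) = 3*x^5/5 - 9*x^4/4 - 9*x^2/2 - 3*x at the endpoints):
  F(1) − F(−1) = -183/20 − (-87/20) = -24/5.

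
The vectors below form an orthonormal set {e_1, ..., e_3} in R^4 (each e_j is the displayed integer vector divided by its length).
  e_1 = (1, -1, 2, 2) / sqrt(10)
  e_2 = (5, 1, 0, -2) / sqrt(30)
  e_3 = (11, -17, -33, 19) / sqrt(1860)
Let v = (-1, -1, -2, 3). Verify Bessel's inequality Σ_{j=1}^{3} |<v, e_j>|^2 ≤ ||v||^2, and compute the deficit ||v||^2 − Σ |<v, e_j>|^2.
Σ |<v, e_j>|^2 = 8771/620; ||v||^2 = 15; deficit = 529/620

Write each e_j = u_j / sqrt(<u_j, u_j>) where u_j is the displayed integer vector. Then <v, e_j> = <v, u_j> / sqrt(<u_j, u_j>), so |<v, e_j>|^2 = <v, u_j>^2 / <u_j, u_j>.
Coefficients: <v, e_1> = 2/sqrt(10), <v, e_2> = -12/sqrt(30), <v, e_3> = 129/sqrt(1860).
Square and sum: Σ |<v, e_j>|^2 = 8771/620.
Compute ||v||^2 = v·v = 15.
Deficit = 15 − 8771/620 = 529/620 ≥ 0, confirming Bessel's inequality. (The deficit equals ||v − Σ <v,e_j> e_j||^2, the squared distance from v to span{e_j}.)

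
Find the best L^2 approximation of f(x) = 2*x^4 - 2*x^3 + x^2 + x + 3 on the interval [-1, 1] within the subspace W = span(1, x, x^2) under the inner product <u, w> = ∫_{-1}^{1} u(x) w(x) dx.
g(x) = 19*x^2/7 - x/5 + 99/35

The best approximation g ∈ W is the orthogonal projection of f onto W. Writing g = a_0 + a_1 x + a_2 x^2, the coefficients solve the normal equations G · a = b where
  G_{ij} = <φ_i, φ_j> and b_i = <f, φ_i>, with φ_0 = 1, φ_1 = x, φ_2 = x^2.
G =
  [2, 0, 2/3]
  [0, 2/3, 0]
  [2/3, 0, 2/5],
b = (112/15, -2/15, 104/35).
Solving gives a_0 = 99/35, a_1 = -1/5, a_2 = 19/7, so
  g(x) = 19*x^2/7 - x/5 + 99/35.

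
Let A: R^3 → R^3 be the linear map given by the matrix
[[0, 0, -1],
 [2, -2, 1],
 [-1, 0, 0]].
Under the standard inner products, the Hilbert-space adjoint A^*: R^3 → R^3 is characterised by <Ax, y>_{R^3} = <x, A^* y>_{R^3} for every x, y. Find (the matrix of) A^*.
A^* = A^T =
[[0, 2, -1],
 [0, -2, 0],
 [-1, 1, 0]]

For real matrices with standard dot products, the defining identity <Ax, y> = <x, A^* y> gives (Ax)^T y = x^T (A^*) y, i.e. x^T A^T y = x^T (A^*) y. Since this holds for all x, y, we must have A^* = A^T. Therefore
A^* =
[[0, 2, -1],
 [0, -2, 0],
 [-1, 1, 0]].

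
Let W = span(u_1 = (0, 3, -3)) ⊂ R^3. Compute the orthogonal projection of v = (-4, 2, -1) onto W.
proj_W(v) = (0, 3/2, -3/2)

Set up U = [u_1 | ... | u_1] ∈ R^(3×1). The projector onto W = col(U) is P = U (U^T U)^(-1) U^T.
Compute U^T U =
  [18],
and U^T v = (9).
Solve U^T U · c = U^T v for the coefficients: c = (1/2). The projection is proj_W(v) = U c.
Check: (v - proj_W(v)) · u_1 = 0  (should be 0).
Result: proj_W(v) = (0, 3/2, -3/2).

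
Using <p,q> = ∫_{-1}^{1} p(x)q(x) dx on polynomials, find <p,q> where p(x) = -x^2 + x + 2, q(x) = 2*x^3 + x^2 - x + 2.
<p,q> = 116/15

Expand the product: p(x)·q(x) = -2*x^5 + x^4 + 6*x^3 - x^2 + 4.
∫_{-1}^{1} of each monomial x^k gives [2/(k+1) if k even, 0 if k odd]. Integrating term-by-term (or equivalently evaluating the antiderivative F(x) = -x^6/3 + x^5/5 + 3*x^4/2 - x^3/3 + 4*x at the endpoints):
  F(1) − F(−1) = 151/30 − (-27/10) = 116/15.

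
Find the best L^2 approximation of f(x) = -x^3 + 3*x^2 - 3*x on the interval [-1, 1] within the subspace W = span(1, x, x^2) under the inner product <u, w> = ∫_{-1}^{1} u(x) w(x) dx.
g(x) = 3*x^2 - 18*x/5

The best approximation g ∈ W is the orthogonal projection of f onto W. Writing g = a_0 + a_1 x + a_2 x^2, the coefficients solve the normal equations G · a = b where
  G_{ij} = <φ_i, φ_j> and b_i = <f, φ_i>, with φ_0 = 1, φ_1 = x, φ_2 = x^2.
G =
  [2, 0, 2/3]
  [0, 2/3, 0]
  [2/3, 0, 2/5],
b = (2, -12/5, 6/5).
Solving gives a_0 = 0, a_1 = -18/5, a_2 = 3, so
  g(x) = 3*x^2 - 18*x/5.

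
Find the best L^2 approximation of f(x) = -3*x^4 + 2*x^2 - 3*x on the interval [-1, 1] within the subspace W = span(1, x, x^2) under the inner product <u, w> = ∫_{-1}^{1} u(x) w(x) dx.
g(x) = -4*x^2/7 - 3*x + 9/35

The best approximation g ∈ W is the orthogonal projection of f onto W. Writing g = a_0 + a_1 x + a_2 x^2, the coefficients solve the normal equations G · a = b where
  G_{ij} = <φ_i, φ_j> and b_i = <f, φ_i>, with φ_0 = 1, φ_1 = x, φ_2 = x^2.
G =
  [2, 0, 2/3]
  [0, 2/3, 0]
  [2/3, 0, 2/5],
b = (2/15, -2, -2/35).
Solving gives a_0 = 9/35, a_1 = -3, a_2 = -4/7, so
  g(x) = -4*x^2/7 - 3*x + 9/35.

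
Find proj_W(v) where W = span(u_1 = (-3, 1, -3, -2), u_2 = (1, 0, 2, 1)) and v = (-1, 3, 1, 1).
proj_W(v) = (-27/17, 28/17, 30/17, 1/17)

Set up U = [u_1 | ... | u_2] ∈ R^(4×2). The projector onto W = col(U) is P = U (U^T U)^(-1) U^T.
Compute U^T U =
  [23, -11]
  [-11, 6],
and U^T v = (1, 2).
Solve U^T U · c = U^T v for the coefficients: c = (28/17, 57/17). The projection is proj_W(v) = U c.
Check: (v - proj_W(v)) · u_1 = 0  (should be 0).
Check: (v - proj_W(v)) · u_2 = 0  (should be 0).
Result: proj_W(v) = (-27/17, 28/17, 30/17, 1/17).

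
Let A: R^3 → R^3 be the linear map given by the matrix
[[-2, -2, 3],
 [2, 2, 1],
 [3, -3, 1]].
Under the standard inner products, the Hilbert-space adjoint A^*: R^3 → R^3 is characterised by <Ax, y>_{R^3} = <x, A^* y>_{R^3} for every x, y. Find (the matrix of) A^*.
A^* = A^T =
[[-2, 2, 3],
 [-2, 2, -3],
 [3, 1, 1]]

For real matrices with standard dot products, the defining identity <Ax, y> = <x, A^* y> gives (Ax)^T y = x^T (A^*) y, i.e. x^T A^T y = x^T (A^*) y. Since this holds for all x, y, we must have A^* = A^T. Therefore
A^* =
[[-2, 2, 3],
 [-2, 2, -3],
 [3, 1, 1]].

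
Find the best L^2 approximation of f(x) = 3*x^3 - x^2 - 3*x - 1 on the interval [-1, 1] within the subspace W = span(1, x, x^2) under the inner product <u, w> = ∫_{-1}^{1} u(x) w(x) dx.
g(x) = -x^2 - 6*x/5 - 1

The best approximation g ∈ W is the orthogonal projection of f onto W. Writing g = a_0 + a_1 x + a_2 x^2, the coefficients solve the normal equations G · a = b where
  G_{ij} = <φ_i, φ_j> and b_i = <f, φ_i>, with φ_0 = 1, φ_1 = x, φ_2 = x^2.
G =
  [2, 0, 2/3]
  [0, 2/3, 0]
  [2/3, 0, 2/5],
b = (-8/3, -4/5, -16/15).
Solving gives a_0 = -1, a_1 = -6/5, a_2 = -1, so
  g(x) = -x^2 - 6*x/5 - 1.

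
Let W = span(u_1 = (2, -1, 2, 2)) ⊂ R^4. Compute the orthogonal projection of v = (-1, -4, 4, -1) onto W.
proj_W(v) = (16/13, -8/13, 16/13, 16/13)

Set up U = [u_1 | ... | u_1] ∈ R^(4×1). The projector onto W = col(U) is P = U (U^T U)^(-1) U^T.
Compute U^T U =
  [13],
and U^T v = (8).
Solve U^T U · c = U^T v for the coefficients: c = (8/13). The projection is proj_W(v) = U c.
Check: (v - proj_W(v)) · u_1 = 0  (should be 0).
Result: proj_W(v) = (16/13, -8/13, 16/13, 16/13).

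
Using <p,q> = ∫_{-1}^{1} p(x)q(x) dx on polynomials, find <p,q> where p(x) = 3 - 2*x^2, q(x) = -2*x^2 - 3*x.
<p,q> = -12/5

Expand the product: p(x)·q(x) = 4*x^4 + 6*x^3 - 6*x^2 - 9*x.
∫_{-1}^{1} of each monomial x^k gives [2/(k+1) if k even, 0 if k odd]. Integrating term-by-term (or equivalently evaluating the antiderivative F(x) = 4*x^5/5 + 3*x^4/2 - 2*x^3 - 9*x^2/2 at the endpoints):
  F(1) − F(−1) = -21/5 − (-9/5) = -12/5.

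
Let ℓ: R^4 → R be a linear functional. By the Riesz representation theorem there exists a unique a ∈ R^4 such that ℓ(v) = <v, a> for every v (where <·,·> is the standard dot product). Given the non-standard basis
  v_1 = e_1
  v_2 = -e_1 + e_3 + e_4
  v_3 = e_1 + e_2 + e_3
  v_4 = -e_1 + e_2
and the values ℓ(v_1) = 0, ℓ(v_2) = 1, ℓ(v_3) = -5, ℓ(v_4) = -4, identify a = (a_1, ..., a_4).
a = (0, -4, -1, 2)

Write a = (a_1, ..., a_4) in the standard basis. For each basis vector v_i, ℓ(v_i) = <v_i, a> is a linear equation in the a_j's. Collect the n equations into a matrix system V a = ℓ, where row i of V is v_i (expressed in the standard basis). Since V is invertible (lower-triangular with 1s on the diagonal, up to permutation), solve by back-substitution:
  V =
[[1, 0, 0, 0],
 [-1, 0, 1, 1],
 [1, 1, 1, 0],
 [-1, 1, 0, 0]]
  V a = (0, 1, -5, -4)
Solving gives a = (0, -4, -1, 2).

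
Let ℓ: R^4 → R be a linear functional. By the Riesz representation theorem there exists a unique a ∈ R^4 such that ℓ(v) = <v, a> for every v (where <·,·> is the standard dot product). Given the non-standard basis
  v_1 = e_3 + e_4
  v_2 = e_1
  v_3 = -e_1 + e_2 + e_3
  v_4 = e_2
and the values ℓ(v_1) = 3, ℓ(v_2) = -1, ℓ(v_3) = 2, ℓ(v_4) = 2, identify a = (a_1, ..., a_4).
a = (-1, 2, -1, 4)

Write a = (a_1, ..., a_4) in the standard basis. For each basis vector v_i, ℓ(v_i) = <v_i, a> is a linear equation in the a_j's. Collect the n equations into a matrix system V a = ℓ, where row i of V is v_i (expressed in the standard basis). Since V is invertible (lower-triangular with 1s on the diagonal, up to permutation), solve by back-substitution:
  V =
[[0, 0, 1, 1],
 [1, 0, 0, 0],
 [-1, 1, 1, 0],
 [0, 1, 0, 0]]
  V a = (3, -1, 2, 2)
Solving gives a = (-1, 2, -1, 4).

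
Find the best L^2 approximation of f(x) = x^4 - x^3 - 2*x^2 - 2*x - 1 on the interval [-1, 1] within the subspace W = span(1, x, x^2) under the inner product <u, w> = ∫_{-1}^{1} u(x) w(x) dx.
g(x) = -8*x^2/7 - 13*x/5 - 38/35

The best approximation g ∈ W is the orthogonal projection of f onto W. Writing g = a_0 + a_1 x + a_2 x^2, the coefficients solve the normal equations G · a = b where
  G_{ij} = <φ_i, φ_j> and b_i = <f, φ_i>, with φ_0 = 1, φ_1 = x, φ_2 = x^2.
G =
  [2, 0, 2/3]
  [0, 2/3, 0]
  [2/3, 0, 2/5],
b = (-44/15, -26/15, -124/105).
Solving gives a_0 = -38/35, a_1 = -13/5, a_2 = -8/7, so
  g(x) = -8*x^2/7 - 13*x/5 - 38/35.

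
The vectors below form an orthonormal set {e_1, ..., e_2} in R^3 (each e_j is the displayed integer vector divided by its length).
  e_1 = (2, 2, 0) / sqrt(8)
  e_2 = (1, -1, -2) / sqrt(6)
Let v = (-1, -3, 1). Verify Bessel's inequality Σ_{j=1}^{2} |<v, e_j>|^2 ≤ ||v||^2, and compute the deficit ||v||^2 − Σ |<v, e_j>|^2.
Σ |<v, e_j>|^2 = 8; ||v||^2 = 11; deficit = 3

Write each e_j = u_j / sqrt(<u_j, u_j>) where u_j is the displayed integer vector. Then <v, e_j> = <v, u_j> / sqrt(<u_j, u_j>), so |<v, e_j>|^2 = <v, u_j>^2 / <u_j, u_j>.
Coefficients: <v, e_1> = -8/sqrt(8), <v, e_2> = 0/sqrt(6).
Square and sum: Σ |<v, e_j>|^2 = 8.
Compute ||v||^2 = v·v = 11.
Deficit = 11 − 8 = 3 ≥ 0, confirming Bessel's inequality. (The deficit equals ||v − Σ <v,e_j> e_j||^2, the squared distance from v to span{e_j}.)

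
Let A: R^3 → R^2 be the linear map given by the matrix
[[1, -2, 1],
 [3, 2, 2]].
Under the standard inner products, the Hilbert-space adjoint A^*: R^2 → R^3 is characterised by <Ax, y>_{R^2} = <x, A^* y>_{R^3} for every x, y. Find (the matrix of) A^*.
A^* = A^T =
[[1, 3],
 [-2, 2],
 [1, 2]]

For real matrices with standard dot products, the defining identity <Ax, y> = <x, A^* y> gives (Ax)^T y = x^T (A^*) y, i.e. x^T A^T y = x^T (A^*) y. Since this holds for all x, y, we must have A^* = A^T. Therefore
A^* =
[[1, 3],
 [-2, 2],
 [1, 2]].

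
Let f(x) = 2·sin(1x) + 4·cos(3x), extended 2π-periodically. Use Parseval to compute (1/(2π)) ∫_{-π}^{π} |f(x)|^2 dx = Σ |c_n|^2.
Σ |c_n|^2 = 10

Expand |f|^2 and use orthogonality of {sin(nx), cos(mx)} on [-π, π]:
  ∫_{-π}^{π} sin(nx)^2 dx = π, ∫ cos(mx)^2 dx = π, and cross terms integrate to 0.
So ∫_{-π}^{π} f(x)^2 dx = 2^2 · π + 4^2 · π = (4 + 16)π.
Divide by 2π: (4 + 16)/2 = 10.
By Parseval, this equals Σ |c_n|^2.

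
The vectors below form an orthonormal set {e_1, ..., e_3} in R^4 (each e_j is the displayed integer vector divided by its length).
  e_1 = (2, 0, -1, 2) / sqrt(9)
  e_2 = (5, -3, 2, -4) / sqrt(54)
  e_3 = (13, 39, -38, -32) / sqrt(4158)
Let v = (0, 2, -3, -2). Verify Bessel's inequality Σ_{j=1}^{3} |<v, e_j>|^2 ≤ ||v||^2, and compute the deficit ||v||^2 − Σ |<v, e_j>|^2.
Σ |<v, e_j>|^2 = 1245/77; ||v||^2 = 17; deficit = 64/77

Write each e_j = u_j / sqrt(<u_j, u_j>) where u_j is the displayed integer vector. Then <v, e_j> = <v, u_j> / sqrt(<u_j, u_j>), so |<v, e_j>|^2 = <v, u_j>^2 / <u_j, u_j>.
Coefficients: <v, e_1> = -1/sqrt(9), <v, e_2> = -4/sqrt(54), <v, e_3> = 256/sqrt(4158).
Square and sum: Σ |<v, e_j>|^2 = 1245/77.
Compute ||v||^2 = v·v = 17.
Deficit = 17 − 1245/77 = 64/77 ≥ 0, confirming Bessel's inequality. (The deficit equals ||v − Σ <v,e_j> e_j||^2, the squared distance from v to span{e_j}.)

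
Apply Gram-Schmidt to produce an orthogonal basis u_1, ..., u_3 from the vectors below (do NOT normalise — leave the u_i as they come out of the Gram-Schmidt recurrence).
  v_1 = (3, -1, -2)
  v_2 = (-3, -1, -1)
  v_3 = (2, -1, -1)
Orthogonal basis:
  u_1 = (3, -1, -2)
  u_2 = (-12/7, -10/7, -13/7)
  u_3 = (5/118, -45/118, 15/59)

Apply the Gram-Schmidt recurrence
  u_1 = v_1
  u_i = v_i − Σ_{j<i} ((v_i · u_j) / (u_j · u_j)) · u_j.

Step by step this gives:
  u_1 = (3, -1, -2)
  u_2 = (-12/7, -10/7, -13/7)
  u_3 = (5/118, -45/118, 15/59)

Orthogonality check:
  u_2 · u_1 = 0 (should be 0)
  u_3 · u_1 = 0 (should be 0)
  u_3 · u_2 = 0 (should be 0)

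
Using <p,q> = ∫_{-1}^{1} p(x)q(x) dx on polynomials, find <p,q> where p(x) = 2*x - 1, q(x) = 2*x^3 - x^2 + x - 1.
<p,q> = 28/5

Expand the product: p(x)·q(x) = 4*x^4 - 4*x^3 + 3*x^2 - 3*x + 1.
∫_{-1}^{1} of each monomial x^k gives [2/(k+1) if k even, 0 if k odd]. Integrating term-by-term (or equivalently evaluating the antiderivative F(x) = 4*x^5/5 - x^4 + x^3 - 3*x^2/2 + x at the endpoints):
  F(1) − F(−1) = 3/10 − (-53/10) = 28/5.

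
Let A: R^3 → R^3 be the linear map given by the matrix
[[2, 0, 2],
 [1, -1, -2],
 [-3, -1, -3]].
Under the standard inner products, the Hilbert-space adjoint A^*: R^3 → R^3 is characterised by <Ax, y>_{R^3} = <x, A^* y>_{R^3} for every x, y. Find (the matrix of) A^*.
A^* = A^T =
[[2, 1, -3],
 [0, -1, -1],
 [2, -2, -3]]

For real matrices with standard dot products, the defining identity <Ax, y> = <x, A^* y> gives (Ax)^T y = x^T (A^*) y, i.e. x^T A^T y = x^T (A^*) y. Since this holds for all x, y, we must have A^* = A^T. Therefore
A^* =
[[2, 1, -3],
 [0, -1, -1],
 [2, -2, -3]].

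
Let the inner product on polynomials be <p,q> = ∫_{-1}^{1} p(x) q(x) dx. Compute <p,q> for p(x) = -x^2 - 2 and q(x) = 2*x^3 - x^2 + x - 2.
<p,q> = 166/15

Expand the product: p(x)·q(x) = -2*x^5 + x^4 - 5*x^3 + 4*x^2 - 2*x + 4.
∫_{-1}^{1} of each monomial x^k gives [2/(k+1) if k even, 0 if k odd]. Integrating term-by-term (or equivalently evaluating the antiderivative F(x) = -x^6/3 + x^5/5 - 5*x^4/4 + 4*x^3/3 - x^2 + 4*x at the endpoints):
  F(1) − F(−1) = 59/20 − (-487/60) = 166/15.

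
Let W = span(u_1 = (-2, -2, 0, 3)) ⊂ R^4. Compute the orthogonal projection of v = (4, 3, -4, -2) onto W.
proj_W(v) = (40/17, 40/17, 0, -60/17)

Set up U = [u_1 | ... | u_1] ∈ R^(4×1). The projector onto W = col(U) is P = U (U^T U)^(-1) U^T.
Compute U^T U =
  [17],
and U^T v = (-20).
Solve U^T U · c = U^T v for the coefficients: c = (-20/17). The projection is proj_W(v) = U c.
Check: (v - proj_W(v)) · u_1 = 0  (should be 0).
Result: proj_W(v) = (40/17, 40/17, 0, -60/17).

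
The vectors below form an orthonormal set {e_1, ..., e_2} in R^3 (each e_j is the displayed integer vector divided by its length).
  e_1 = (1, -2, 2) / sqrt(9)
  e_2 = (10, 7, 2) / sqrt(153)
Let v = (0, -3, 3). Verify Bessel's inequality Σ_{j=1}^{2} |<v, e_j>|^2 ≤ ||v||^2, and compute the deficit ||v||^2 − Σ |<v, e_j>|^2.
Σ |<v, e_j>|^2 = 297/17; ||v||^2 = 18; deficit = 9/17

Write each e_j = u_j / sqrt(<u_j, u_j>) where u_j is the displayed integer vector. Then <v, e_j> = <v, u_j> / sqrt(<u_j, u_j>), so |<v, e_j>|^2 = <v, u_j>^2 / <u_j, u_j>.
Coefficients: <v, e_1> = 12/sqrt(9), <v, e_2> = -15/sqrt(153).
Square and sum: Σ |<v, e_j>|^2 = 297/17.
Compute ||v||^2 = v·v = 18.
Deficit = 18 − 297/17 = 9/17 ≥ 0, confirming Bessel's inequality. (The deficit equals ||v − Σ <v,e_j> e_j||^2, the squared distance from v to span{e_j}.)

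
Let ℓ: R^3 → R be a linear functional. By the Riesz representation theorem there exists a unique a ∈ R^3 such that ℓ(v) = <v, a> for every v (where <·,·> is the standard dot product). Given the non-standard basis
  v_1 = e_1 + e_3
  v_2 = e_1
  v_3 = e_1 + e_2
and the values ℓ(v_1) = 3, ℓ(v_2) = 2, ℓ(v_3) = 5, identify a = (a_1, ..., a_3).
a = (2, 3, 1)

Write a = (a_1, ..., a_3) in the standard basis. For each basis vector v_i, ℓ(v_i) = <v_i, a> is a linear equation in the a_j's. Collect the n equations into a matrix system V a = ℓ, where row i of V is v_i (expressed in the standard basis). Since V is invertible (lower-triangular with 1s on the diagonal, up to permutation), solve by back-substitution:
  V =
[[1, 0, 1],
 [1, 0, 0],
 [1, 1, 0]]
  V a = (3, 2, 5)
Solving gives a = (2, 3, 1).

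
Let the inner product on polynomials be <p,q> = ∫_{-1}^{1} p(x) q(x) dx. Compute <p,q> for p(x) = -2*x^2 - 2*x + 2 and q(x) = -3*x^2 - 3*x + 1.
<p,q> = 76/15

Expand the product: p(x)·q(x) = 6*x^4 + 12*x^3 - 2*x^2 - 8*x + 2.
∫_{-1}^{1} of each monomial x^k gives [2/(k+1) if k even, 0 if k odd]. Integrating term-by-term (or equivalently evaluating the antiderivative F(x) = 6*x^5/5 + 3*x^4 - 2*x^3/3 - 4*x^2 + 2*x at the endpoints):
  F(1) − F(−1) = 23/15 − (-53/15) = 76/15.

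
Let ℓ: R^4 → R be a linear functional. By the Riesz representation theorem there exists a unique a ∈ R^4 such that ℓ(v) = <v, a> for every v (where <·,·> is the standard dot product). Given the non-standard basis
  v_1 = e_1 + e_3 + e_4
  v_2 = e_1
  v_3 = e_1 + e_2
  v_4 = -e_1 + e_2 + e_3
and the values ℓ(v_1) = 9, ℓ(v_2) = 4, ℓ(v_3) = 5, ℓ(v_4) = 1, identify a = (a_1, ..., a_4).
a = (4, 1, 4, 1)

Write a = (a_1, ..., a_4) in the standard basis. For each basis vector v_i, ℓ(v_i) = <v_i, a> is a linear equation in the a_j's. Collect the n equations into a matrix system V a = ℓ, where row i of V is v_i (expressed in the standard basis). Since V is invertible (lower-triangular with 1s on the diagonal, up to permutation), solve by back-substitution:
  V =
[[1, 0, 1, 1],
 [1, 0, 0, 0],
 [1, 1, 0, 0],
 [-1, 1, 1, 0]]
  V a = (9, 4, 5, 1)
Solving gives a = (4, 1, 4, 1).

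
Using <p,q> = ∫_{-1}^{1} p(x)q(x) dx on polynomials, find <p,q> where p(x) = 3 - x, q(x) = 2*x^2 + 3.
<p,q> = 22

Expand the product: p(x)·q(x) = -2*x^3 + 6*x^2 - 3*x + 9.
∫_{-1}^{1} of each monomial x^k gives [2/(k+1) if k even, 0 if k odd]. Integrating term-by-term (or equivalently evaluating the antiderivative F(x) = -x^4/2 + 2*x^3 - 3*x^2/2 + 9*x at the endpoints):
  F(1) − F(−1) = 9 − (-13) = 22.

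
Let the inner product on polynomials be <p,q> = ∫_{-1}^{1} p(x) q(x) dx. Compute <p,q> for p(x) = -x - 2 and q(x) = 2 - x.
<p,q> = -22/3

Expand the product: p(x)·q(x) = x^2 - 4.
∫_{-1}^{1} of each monomial x^k gives [2/(k+1) if k even, 0 if k odd]. Integrating term-by-term (or equivalently evaluating the antiderivative F(x) = x^3/3 - 4*x at the endpoints):
  F(1) − F(−1) = -11/3 − (11/3) = -22/3.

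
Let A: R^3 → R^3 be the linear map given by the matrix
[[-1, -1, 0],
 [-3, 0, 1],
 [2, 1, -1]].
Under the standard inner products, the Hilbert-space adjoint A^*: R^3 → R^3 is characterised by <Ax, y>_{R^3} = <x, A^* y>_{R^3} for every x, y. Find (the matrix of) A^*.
A^* = A^T =
[[-1, -3, 2],
 [-1, 0, 1],
 [0, 1, -1]]

For real matrices with standard dot products, the defining identity <Ax, y> = <x, A^* y> gives (Ax)^T y = x^T (A^*) y, i.e. x^T A^T y = x^T (A^*) y. Since this holds for all x, y, we must have A^* = A^T. Therefore
A^* =
[[-1, -3, 2],
 [-1, 0, 1],
 [0, 1, -1]].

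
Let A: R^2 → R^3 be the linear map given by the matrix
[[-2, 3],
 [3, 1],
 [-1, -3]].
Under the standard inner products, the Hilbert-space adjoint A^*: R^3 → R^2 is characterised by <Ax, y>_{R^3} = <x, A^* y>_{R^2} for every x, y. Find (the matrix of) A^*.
A^* = A^T =
[[-2, 3, -1],
 [3, 1, -3]]

For real matrices with standard dot products, the defining identity <Ax, y> = <x, A^* y> gives (Ax)^T y = x^T (A^*) y, i.e. x^T A^T y = x^T (A^*) y. Since this holds for all x, y, we must have A^* = A^T. Therefore
A^* =
[[-2, 3, -1],
 [3, 1, -3]].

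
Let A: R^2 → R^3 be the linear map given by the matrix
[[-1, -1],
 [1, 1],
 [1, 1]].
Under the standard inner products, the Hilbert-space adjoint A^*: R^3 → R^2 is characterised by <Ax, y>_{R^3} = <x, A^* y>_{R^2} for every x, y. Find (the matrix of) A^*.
A^* = A^T =
[[-1, 1, 1],
 [-1, 1, 1]]

For real matrices with standard dot products, the defining identity <Ax, y> = <x, A^* y> gives (Ax)^T y = x^T (A^*) y, i.e. x^T A^T y = x^T (A^*) y. Since this holds for all x, y, we must have A^* = A^T. Therefore
A^* =
[[-1, 1, 1],
 [-1, 1, 1]].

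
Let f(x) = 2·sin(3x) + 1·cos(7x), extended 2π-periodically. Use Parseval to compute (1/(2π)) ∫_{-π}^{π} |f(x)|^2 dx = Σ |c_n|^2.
Σ |c_n|^2 = 5/2

Expand |f|^2 and use orthogonality of {sin(nx), cos(mx)} on [-π, π]:
  ∫_{-π}^{π} sin(nx)^2 dx = π, ∫ cos(mx)^2 dx = π, and cross terms integrate to 0.
So ∫_{-π}^{π} f(x)^2 dx = 2^2 · π + 1^2 · π = (4 + 1)π.
Divide by 2π: (4 + 1)/2 = 5/2.
By Parseval, this equals Σ |c_n|^2.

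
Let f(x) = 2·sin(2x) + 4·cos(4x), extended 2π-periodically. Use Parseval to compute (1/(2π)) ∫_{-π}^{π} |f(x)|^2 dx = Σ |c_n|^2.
Σ |c_n|^2 = 10

Expand |f|^2 and use orthogonality of {sin(nx), cos(mx)} on [-π, π]:
  ∫_{-π}^{π} sin(nx)^2 dx = π, ∫ cos(mx)^2 dx = π, and cross terms integrate to 0.
So ∫_{-π}^{π} f(x)^2 dx = 2^2 · π + 4^2 · π = (4 + 16)π.
Divide by 2π: (4 + 16)/2 = 10.
By Parseval, this equals Σ |c_n|^2.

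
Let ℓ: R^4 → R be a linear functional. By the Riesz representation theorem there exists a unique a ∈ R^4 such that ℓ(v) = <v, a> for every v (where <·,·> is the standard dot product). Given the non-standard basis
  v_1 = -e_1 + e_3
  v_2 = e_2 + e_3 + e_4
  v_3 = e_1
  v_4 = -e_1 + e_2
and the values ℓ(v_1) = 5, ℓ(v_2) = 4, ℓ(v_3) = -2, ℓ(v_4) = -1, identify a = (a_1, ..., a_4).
a = (-2, -3, 3, 4)

Write a = (a_1, ..., a_4) in the standard basis. For each basis vector v_i, ℓ(v_i) = <v_i, a> is a linear equation in the a_j's. Collect the n equations into a matrix system V a = ℓ, where row i of V is v_i (expressed in the standard basis). Since V is invertible (lower-triangular with 1s on the diagonal, up to permutation), solve by back-substitution:
  V =
[[-1, 0, 1, 0],
 [0, 1, 1, 1],
 [1, 0, 0, 0],
 [-1, 1, 0, 0]]
  V a = (5, 4, -2, -1)
Solving gives a = (-2, -3, 3, 4).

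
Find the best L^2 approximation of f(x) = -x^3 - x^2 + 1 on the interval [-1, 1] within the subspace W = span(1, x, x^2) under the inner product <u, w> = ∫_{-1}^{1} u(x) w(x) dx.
g(x) = -x^2 - 3*x/5 + 1

The best approximation g ∈ W is the orthogonal projection of f onto W. Writing g = a_0 + a_1 x + a_2 x^2, the coefficients solve the normal equations G · a = b where
  G_{ij} = <φ_i, φ_j> and b_i = <f, φ_i>, with φ_0 = 1, φ_1 = x, φ_2 = x^2.
G =
  [2, 0, 2/3]
  [0, 2/3, 0]
  [2/3, 0, 2/5],
b = (4/3, -2/5, 4/15).
Solving gives a_0 = 1, a_1 = -3/5, a_2 = -1, so
  g(x) = -x^2 - 3*x/5 + 1.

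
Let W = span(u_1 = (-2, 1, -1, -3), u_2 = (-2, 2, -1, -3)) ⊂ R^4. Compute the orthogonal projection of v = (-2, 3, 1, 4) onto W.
proj_W(v) = (9/7, 3, 9/14, 27/14)

Set up U = [u_1 | ... | u_2] ∈ R^(4×2). The projector onto W = col(U) is P = U (U^T U)^(-1) U^T.
Compute U^T U =
  [15, 16]
  [16, 18],
and U^T v = (-6, -3).
Solve U^T U · c = U^T v for the coefficients: c = (-30/7, 51/14). The projection is proj_W(v) = U c.
Check: (v - proj_W(v)) · u_1 = 0  (should be 0).
Check: (v - proj_W(v)) · u_2 = 0  (should be 0).
Result: proj_W(v) = (9/7, 3, 9/14, 27/14).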